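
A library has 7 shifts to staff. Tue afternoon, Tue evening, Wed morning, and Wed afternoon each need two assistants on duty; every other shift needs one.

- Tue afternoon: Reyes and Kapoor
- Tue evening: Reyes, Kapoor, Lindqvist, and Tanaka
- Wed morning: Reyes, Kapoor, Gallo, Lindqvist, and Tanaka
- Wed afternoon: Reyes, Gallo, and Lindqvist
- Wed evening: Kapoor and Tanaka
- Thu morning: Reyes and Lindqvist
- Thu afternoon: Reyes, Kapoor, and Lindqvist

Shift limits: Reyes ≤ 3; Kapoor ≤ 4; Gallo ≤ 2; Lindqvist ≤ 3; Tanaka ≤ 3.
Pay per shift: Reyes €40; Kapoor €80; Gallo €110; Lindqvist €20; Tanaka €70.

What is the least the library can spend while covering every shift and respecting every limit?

€550

Tue afternoon can only be covered by Reyes and Kapoor, so that assignment is forced.
Picking the cheapest available assistant for each shift independently would cost €410, but that ignores the shift limits.
An optimal schedule: Tue afternoon→Reyes+Kapoor, Tue evening→Reyes+Tanaka, Wed morning→Tanaka+Kapoor, Wed afternoon→Lindqvist+Reyes, Wed evening→Tanaka, Thu morning→Lindqvist, Thu afternoon→Lindqvist.
Total: 40 + 80 + 40 + 70 + 70 + 80 + 20 + 40 + 70 + 20 + 20 = €550.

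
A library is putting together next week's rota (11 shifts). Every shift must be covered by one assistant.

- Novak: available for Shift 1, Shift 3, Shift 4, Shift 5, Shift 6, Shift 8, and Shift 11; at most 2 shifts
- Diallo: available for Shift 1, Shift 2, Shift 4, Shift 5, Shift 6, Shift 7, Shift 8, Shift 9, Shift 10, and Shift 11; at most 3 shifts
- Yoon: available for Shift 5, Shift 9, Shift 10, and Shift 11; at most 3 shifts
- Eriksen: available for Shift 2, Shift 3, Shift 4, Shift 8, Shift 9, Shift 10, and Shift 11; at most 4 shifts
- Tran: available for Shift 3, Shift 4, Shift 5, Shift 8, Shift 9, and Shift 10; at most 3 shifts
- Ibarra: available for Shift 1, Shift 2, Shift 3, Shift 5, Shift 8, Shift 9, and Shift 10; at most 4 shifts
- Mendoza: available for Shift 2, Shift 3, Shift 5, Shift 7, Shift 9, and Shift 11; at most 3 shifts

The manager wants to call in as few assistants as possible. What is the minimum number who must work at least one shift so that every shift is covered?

3

11 slots to fill and no one can take more than 4, so at least ⌈11/4⌉ = 3 assistants are needed.
Diallo, Eriksen, and Ibarra alone can cover everything: Shift 1→Diallo, Shift 2→Eriksen, Shift 3→Eriksen, Shift 4→Eriksen, Shift 5→Ibarra, Shift 6→Diallo, Shift 7→Diallo, Shift 8→Ibarra, Shift 9→Ibarra, Shift 10→Ibarra, Shift 11→Eriksen.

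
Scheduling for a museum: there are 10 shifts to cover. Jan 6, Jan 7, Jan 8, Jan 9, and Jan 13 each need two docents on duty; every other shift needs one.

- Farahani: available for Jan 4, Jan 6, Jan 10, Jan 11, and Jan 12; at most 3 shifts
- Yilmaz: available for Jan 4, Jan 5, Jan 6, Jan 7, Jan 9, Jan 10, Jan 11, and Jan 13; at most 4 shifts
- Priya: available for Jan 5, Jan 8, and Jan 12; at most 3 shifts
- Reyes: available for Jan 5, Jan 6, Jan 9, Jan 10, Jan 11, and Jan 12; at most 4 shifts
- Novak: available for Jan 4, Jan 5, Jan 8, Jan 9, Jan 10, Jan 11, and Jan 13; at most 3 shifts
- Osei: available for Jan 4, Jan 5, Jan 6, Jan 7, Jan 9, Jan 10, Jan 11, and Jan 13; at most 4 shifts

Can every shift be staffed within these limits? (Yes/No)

Jan 7 can only be covered by Yilmaz and Osei, so that assignment is forced.
Jan 8 can only be covered by Priya and Novak, so that assignment is forced.
One valid schedule: Jan 4→Farahani, Jan 5→Yilmaz, Jan 6→Reyes+Osei, Jan 7→Yilmaz+Osei, Jan 8→Priya+Novak, Jan 9→Reyes+Novak, Jan 10→Farahani, Jan 11→Yilmaz, Jan 12→Farahani, Jan 13→Yilmaz+Novak.
Loads: Farahani 3/3, Yilmaz 4/4, Priya 1/3, Reyes 2/4, Novak 3/3, Osei 2/4 — all within limits.

Yes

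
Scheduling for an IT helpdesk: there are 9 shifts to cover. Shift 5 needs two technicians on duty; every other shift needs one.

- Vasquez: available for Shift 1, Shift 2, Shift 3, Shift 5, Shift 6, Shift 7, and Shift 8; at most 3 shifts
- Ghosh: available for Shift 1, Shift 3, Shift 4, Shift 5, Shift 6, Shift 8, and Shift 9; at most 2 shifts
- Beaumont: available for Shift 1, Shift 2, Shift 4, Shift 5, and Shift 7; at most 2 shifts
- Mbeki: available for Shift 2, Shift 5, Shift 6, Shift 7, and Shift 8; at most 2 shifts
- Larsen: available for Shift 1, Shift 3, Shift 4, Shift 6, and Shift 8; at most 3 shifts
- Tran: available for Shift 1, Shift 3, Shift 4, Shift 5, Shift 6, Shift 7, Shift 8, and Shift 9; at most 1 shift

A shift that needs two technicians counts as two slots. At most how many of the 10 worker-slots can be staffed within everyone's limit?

Total capacity across all technicians is 3+2+2+2+3+1 = 13, and 10 slots are needed, so at most 10 can be filled.
An assignment achieving 10: Shift 1→Beaumont, Shift 2→Vasquez, Shift 3→Vasquez, Shift 4→Ghosh, Shift 5→Beaumont+Mbeki, Shift 6→Mbeki, Shift 7→Vasquez, Shift 8→Larsen, Shift 9→Ghosh.
Loads: Vasquez 3/3, Ghosh 2/2, Beaumont 2/2, Mbeki 2/2, Larsen 1/3, Tran 0/1.

10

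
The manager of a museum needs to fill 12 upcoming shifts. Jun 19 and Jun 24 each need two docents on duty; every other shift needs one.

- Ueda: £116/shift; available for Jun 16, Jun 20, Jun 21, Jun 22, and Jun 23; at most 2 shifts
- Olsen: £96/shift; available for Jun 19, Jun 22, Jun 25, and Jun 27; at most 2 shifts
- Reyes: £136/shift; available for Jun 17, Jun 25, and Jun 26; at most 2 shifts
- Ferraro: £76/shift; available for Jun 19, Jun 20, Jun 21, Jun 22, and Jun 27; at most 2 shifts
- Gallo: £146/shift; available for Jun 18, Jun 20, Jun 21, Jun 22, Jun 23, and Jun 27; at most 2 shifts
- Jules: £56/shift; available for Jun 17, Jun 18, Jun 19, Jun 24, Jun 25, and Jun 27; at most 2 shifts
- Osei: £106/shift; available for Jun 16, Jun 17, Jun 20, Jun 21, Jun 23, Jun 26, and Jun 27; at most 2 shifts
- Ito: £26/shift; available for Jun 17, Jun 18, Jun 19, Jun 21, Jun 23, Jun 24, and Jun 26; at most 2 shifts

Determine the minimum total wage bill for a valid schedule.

Jun 24 can only be covered by Jules and Ito, so that assignment is forced.
Picking the cheapest available docent for each shift independently would cost £664, but that ignores the shift limits.
An optimal schedule: Jun 16→Osei, Jun 17→Reyes, Jun 18→Ito, Jun 19→Ferraro+Olsen, Jun 20→Ferraro, Jun 21→Ueda, Jun 22→Olsen, Jun 23→Ueda, Jun 24→Ito+Jules, Jun 25→Jules, Jun 26→Reyes, Jun 27→Osei.
Total: 106 + 136 + 26 + 76 + 96 + 76 + 116 + 96 + 116 + 26 + 56 + 56 + 136 + 106 = £1224.

£1224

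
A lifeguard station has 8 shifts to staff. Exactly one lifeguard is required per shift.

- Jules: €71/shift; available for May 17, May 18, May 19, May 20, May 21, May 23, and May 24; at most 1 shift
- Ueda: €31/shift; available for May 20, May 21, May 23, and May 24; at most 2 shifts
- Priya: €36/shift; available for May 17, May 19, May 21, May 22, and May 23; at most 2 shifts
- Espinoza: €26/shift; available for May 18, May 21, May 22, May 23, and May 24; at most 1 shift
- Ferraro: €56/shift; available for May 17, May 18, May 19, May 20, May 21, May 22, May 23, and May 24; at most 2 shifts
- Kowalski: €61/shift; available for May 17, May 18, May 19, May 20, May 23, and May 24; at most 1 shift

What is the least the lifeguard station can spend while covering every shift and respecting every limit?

Picking the cheapest available lifeguard for each shift independently would cost €233, but that ignores the shift limits.
An optimal schedule: May 17→Priya, May 18→Ferraro, May 19→Priya, May 20→Ueda, May 21→Ueda, May 22→Espinoza, May 23→Kowalski, May 24→Ferraro.
Total: 36 + 56 + 36 + 31 + 31 + 26 + 61 + 56 = €333.

€333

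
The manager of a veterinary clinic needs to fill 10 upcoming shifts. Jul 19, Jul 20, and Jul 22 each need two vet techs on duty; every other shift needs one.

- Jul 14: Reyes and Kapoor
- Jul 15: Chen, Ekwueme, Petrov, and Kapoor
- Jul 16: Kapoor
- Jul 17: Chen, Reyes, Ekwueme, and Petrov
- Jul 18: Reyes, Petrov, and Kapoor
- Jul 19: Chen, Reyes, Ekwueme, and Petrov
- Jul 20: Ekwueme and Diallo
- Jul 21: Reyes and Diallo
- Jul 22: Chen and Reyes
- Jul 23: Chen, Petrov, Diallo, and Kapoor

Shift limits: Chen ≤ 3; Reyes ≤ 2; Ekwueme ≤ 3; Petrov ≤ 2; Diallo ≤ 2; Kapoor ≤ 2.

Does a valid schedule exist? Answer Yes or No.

Yes

Jul 16 can only be covered by Kapoor, so that assignment is forced.
Jul 20 can only be covered by Ekwueme and Diallo, so that assignment is forced.
Jul 22 can only be covered by Chen and Reyes, so that assignment is forced.
One valid schedule: Jul 14→Reyes, Jul 15→Chen, Jul 16→Kapoor, Jul 17→Chen, Jul 18→Petrov, Jul 19→Ekwueme+Petrov, Jul 20→Ekwueme+Diallo, Jul 21→Diallo, Jul 22→Chen+Reyes, Jul 23→Kapoor.
Loads: Chen 3/3, Reyes 2/2, Ekwueme 2/3, Petrov 2/2, Diallo 2/2, Kapoor 2/2 — all within limits.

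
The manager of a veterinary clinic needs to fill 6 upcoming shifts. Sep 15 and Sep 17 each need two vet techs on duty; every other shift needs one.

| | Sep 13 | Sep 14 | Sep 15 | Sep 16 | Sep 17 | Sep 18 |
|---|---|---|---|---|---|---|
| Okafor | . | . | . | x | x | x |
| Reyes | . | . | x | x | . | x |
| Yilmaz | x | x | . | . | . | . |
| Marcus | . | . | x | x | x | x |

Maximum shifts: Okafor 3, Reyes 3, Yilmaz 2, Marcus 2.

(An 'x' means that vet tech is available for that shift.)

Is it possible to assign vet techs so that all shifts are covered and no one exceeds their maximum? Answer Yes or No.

Sep 13 can only be covered by Yilmaz, so that assignment is forced.
Sep 14 can only be covered by Yilmaz, so that assignment is forced.
Sep 15 can only be covered by Reyes and Marcus, so that assignment is forced.
One valid schedule: Sep 13→Yilmaz, Sep 14→Yilmaz, Sep 15→Reyes+Marcus, Sep 16→Okafor, Sep 17→Okafor+Marcus, Sep 18→Okafor.
Loads: Okafor 3/3, Reyes 1/3, Yilmaz 2/2, Marcus 2/2 — all within limits.

Yes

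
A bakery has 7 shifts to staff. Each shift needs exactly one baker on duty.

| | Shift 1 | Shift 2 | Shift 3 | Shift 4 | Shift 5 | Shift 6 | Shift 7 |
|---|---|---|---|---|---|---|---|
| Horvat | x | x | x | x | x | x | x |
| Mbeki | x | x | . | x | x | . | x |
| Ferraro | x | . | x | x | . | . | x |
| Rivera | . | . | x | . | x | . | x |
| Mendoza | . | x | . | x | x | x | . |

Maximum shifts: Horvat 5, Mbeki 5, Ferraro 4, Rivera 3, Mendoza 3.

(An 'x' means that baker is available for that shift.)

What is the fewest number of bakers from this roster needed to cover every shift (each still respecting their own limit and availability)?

2

7 slots to fill and no one can take more than 5, so at least ⌈7/5⌉ = 2 bakers are needed.
Horvat and Mbeki alone can cover everything: Shift 1→Horvat, Shift 2→Horvat, Shift 3→Horvat, Shift 4→Horvat, Shift 5→Mbeki, Shift 6→Horvat, Shift 7→Mbeki.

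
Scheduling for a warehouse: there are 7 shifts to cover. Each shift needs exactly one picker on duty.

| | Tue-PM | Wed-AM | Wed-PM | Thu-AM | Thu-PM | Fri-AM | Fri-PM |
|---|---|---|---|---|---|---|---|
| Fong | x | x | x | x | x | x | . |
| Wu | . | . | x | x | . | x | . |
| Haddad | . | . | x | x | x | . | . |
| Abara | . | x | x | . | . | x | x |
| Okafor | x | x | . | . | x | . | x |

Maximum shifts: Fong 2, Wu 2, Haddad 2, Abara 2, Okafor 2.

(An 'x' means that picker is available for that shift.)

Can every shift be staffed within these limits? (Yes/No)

One valid schedule: Tue-PM→Fong, Wed-AM→Fong, Wed-PM→Haddad, Thu-AM→Wu, Thu-PM→Haddad, Fri-AM→Wu, Fri-PM→Abara.
Loads: Fong 2/2, Wu 2/2, Haddad 2/2, Abara 1/2, Okafor 0/2 — all within limits.

Yes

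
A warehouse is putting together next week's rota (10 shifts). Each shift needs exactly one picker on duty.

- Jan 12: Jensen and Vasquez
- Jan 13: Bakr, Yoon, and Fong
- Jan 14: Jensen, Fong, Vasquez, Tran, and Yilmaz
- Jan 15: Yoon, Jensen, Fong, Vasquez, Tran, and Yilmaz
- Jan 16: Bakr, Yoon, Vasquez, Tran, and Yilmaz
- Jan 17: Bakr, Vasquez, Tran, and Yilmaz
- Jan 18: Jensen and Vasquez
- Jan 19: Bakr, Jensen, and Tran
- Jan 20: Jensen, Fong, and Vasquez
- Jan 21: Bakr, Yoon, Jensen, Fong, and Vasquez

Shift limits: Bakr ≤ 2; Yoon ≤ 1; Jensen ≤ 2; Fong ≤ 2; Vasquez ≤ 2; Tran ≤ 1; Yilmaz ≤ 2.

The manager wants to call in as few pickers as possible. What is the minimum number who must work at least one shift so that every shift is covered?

5

10 slots to fill and no one can take more than 2, so at least ⌈10/2⌉ = 5 pickers are needed.
Bakr, Jensen, Fong, Vasquez, and Yilmaz alone can cover everything: Jan 12→Jensen, Jan 13→Bakr, Jan 14→Yilmaz, Jan 15→Yilmaz, Jan 16→Vasquez, Jan 17→Vasquez, Jan 18→Jensen, Jan 19→Bakr, Jan 20→Fong, Jan 21→Fong.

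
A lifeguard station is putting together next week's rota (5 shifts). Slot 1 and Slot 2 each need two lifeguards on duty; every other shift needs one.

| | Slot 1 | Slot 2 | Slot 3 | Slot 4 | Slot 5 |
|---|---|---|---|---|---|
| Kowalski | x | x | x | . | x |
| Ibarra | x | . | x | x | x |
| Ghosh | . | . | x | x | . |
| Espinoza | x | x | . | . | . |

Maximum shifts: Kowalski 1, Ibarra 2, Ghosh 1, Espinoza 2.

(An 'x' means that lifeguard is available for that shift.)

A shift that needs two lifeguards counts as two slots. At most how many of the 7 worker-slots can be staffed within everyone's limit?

6

Total capacity across all lifeguards is 1+2+1+2 = 6, and 7 slots are needed, so at most 6 can be filled.
An assignment achieving 6: Slot 1→Espinoza, Slot 2→Kowalski+Espinoza, Slot 3→Ghosh, Slot 4→Ibarra, Slot 5→Ibarra.
Loads: Kowalski 1/1, Ibarra 2/2, Ghosh 1/1, Espinoza 2/2.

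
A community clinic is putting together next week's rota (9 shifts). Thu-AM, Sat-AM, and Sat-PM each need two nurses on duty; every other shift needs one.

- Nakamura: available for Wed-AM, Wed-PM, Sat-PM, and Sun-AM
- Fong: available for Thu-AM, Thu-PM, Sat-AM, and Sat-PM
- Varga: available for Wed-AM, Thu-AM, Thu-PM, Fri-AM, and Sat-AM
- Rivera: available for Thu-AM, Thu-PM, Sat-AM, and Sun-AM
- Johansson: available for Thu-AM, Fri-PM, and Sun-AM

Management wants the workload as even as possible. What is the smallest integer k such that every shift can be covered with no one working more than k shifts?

With 5 nurses and 12 worker-slots to fill, someone must work at least ⌈12/5⌉ = 3 shifts, so k ≥ 3.
k = 3 works: Wed-AM→Nakamura, Wed-PM→Nakamura, Thu-AM→Varga+Rivera, Thu-PM→Fong, Fri-AM→Varga, Fri-PM→Johansson, Sat-AM→Fong+Varga, Sat-PM→Nakamura+Fong, Sun-AM→Rivera.
Loads: Nakamura 3, Fong 3, Varga 3, Rivera 2, Johansson 1 — all ≤ 3.

3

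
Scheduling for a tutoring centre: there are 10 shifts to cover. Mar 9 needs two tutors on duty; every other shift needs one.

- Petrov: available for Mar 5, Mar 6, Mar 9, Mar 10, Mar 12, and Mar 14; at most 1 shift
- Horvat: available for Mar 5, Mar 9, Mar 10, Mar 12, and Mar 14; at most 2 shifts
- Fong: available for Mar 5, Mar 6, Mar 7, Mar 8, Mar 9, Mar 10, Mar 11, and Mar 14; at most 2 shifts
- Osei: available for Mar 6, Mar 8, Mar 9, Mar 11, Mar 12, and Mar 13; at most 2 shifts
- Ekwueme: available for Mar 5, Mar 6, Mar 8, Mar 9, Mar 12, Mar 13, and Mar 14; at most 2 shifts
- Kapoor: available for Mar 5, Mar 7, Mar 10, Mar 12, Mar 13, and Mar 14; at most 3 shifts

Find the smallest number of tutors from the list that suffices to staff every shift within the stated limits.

5

11 slots to fill and no one can take more than 3, so at least ⌈11/3⌉ = 4 tutors are needed.
Any 4 tutors together have capacity at most 3+2+2+2 = 9 < 11 slots, so 4 can never suffice.
Horvat, Fong, Osei, Ekwueme, and Kapoor alone can cover everything: Mar 5→Kapoor, Mar 6→Osei, Mar 7→Fong, Mar 8→Osei, Mar 9→Horvat+Ekwueme, Mar 10→Horvat, Mar 11→Fong, Mar 12→Kapoor, Mar 13→Ekwueme, Mar 14→Kapoor.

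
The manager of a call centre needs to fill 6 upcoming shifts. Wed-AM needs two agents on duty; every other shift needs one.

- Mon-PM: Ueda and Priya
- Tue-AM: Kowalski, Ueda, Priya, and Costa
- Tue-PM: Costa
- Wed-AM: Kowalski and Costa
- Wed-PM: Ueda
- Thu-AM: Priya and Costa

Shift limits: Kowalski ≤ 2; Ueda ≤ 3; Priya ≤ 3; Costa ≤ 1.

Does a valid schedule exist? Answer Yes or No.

No

Total capacity is 9 and 7 slots are needed, so capacity alone doesn't rule it out.
Shifts {Tue-PM, Wed-AM} need 3 worker-slots in total, but the agents available for any of those shifts (Kowalski and Costa) can supply at most 2 among them. So no valid schedule exists.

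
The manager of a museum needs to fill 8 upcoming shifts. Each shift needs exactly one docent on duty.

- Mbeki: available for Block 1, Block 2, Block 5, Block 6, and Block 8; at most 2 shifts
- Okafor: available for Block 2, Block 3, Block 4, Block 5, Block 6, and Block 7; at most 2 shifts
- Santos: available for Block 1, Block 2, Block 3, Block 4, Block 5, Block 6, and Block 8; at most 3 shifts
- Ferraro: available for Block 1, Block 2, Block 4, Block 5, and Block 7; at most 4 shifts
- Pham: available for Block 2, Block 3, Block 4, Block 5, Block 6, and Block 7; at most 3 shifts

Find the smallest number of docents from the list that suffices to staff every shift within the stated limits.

3

8 slots to fill and no one can take more than 4, so at least ⌈8/4⌉ = 2 docents are needed.
Any 2 docents together have capacity at most 4+3 = 7 < 8 slots, so 2 can never suffice.
Mbeki, Okafor, and Ferraro alone can cover everything: Block 1→Mbeki, Block 2→Ferraro, Block 3→Okafor, Block 4→Ferraro, Block 5→Ferraro, Block 6→Okafor, Block 7→Ferraro, Block 8→Mbeki.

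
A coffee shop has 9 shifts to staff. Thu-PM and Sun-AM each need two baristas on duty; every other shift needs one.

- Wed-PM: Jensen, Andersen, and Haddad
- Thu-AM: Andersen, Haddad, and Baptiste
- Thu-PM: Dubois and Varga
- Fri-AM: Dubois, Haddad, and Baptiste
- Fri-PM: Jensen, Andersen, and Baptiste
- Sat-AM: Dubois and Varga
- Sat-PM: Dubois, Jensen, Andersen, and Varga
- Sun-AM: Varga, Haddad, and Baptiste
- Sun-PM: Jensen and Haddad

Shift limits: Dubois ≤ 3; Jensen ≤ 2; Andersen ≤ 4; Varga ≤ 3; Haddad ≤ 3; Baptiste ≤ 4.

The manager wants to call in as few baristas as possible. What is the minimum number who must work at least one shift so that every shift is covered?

11 slots to fill and no one can take more than 4, so at least ⌈11/4⌉ = 3 baristas are needed.
No set of 3 baristas can cover every shift (each such set leaves at least one shift with no one available or exceeds a cap).
Dubois, Jensen, Varga, and Haddad alone can cover everything: Wed-PM→Jensen, Thu-AM→Haddad, Thu-PM→Dubois+Varga, Fri-AM→Dubois, Fri-PM→Jensen, Sat-AM→Dubois, Sat-PM→Varga, Sun-AM→Varga+Haddad, Sun-PM→Haddad.

4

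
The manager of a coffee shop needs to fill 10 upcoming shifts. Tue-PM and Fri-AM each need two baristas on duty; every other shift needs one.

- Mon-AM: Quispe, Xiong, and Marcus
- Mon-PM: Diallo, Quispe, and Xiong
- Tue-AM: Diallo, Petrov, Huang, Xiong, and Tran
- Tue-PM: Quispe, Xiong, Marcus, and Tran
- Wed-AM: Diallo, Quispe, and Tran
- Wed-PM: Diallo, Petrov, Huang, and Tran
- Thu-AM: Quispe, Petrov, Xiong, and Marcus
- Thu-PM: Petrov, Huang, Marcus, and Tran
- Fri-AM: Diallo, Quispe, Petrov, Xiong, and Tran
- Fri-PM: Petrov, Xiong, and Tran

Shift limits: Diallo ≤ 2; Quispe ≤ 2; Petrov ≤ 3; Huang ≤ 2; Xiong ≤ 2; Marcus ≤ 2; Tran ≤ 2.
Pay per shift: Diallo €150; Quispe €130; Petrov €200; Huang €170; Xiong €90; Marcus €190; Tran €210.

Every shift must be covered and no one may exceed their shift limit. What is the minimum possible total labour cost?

Picking the cheapest available barista for each shift independently would cost €1340, but that ignores the shift limits.
An optimal schedule: Mon-AM→Xiong, Mon-PM→Xiong, Tue-AM→Huang, Tue-PM→Quispe+Marcus, Wed-AM→Quispe, Wed-PM→Diallo, Thu-AM→Marcus, Thu-PM→Huang, Fri-AM→Diallo+Petrov, Fri-PM→Petrov.
Total: 90 + 90 + 170 + 130 + 190 + 130 + 150 + 190 + 170 + 150 + 200 + 200 = €1860.

€1860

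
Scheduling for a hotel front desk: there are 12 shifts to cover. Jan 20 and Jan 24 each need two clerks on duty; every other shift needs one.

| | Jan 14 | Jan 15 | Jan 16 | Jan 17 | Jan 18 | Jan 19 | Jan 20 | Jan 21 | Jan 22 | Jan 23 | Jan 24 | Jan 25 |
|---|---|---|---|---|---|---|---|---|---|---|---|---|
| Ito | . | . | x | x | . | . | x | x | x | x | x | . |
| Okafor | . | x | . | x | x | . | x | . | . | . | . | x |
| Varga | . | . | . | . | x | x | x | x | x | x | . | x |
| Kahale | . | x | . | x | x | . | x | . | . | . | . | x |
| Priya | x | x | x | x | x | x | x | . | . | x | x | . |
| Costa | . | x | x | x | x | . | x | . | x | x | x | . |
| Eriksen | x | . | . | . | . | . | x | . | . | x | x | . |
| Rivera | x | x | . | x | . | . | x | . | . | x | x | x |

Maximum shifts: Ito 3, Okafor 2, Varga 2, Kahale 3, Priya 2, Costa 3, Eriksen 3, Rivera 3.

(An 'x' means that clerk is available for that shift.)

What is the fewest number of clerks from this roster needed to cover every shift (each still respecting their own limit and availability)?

5

14 slots to fill and no one can take more than 3, so at least ⌈14/3⌉ = 5 clerks are needed.
Ito, Varga, Kahale, Costa, and Eriksen alone can cover everything: Jan 14→Eriksen, Jan 15→Kahale, Jan 16→Ito, Jan 17→Ito, Jan 18→Kahale, Jan 19→Varga, Jan 20→Kahale+Eriksen, Jan 21→Ito, Jan 22→Costa, Jan 23→Costa, Jan 24→Costa+Eriksen, Jan 25→Varga.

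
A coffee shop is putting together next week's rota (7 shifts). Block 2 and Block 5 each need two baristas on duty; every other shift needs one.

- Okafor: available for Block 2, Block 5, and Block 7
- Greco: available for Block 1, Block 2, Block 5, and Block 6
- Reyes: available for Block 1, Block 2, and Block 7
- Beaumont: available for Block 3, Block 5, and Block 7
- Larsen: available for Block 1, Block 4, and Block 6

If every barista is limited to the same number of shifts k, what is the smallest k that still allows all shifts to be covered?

With 5 baristas and 9 worker-slots to fill, someone must work at least ⌈9/5⌉ = 2 shifts, so k ≥ 2.
k = 2 works: Block 1→Greco, Block 2→Okafor+Reyes, Block 3→Beaumont, Block 4→Larsen, Block 5→Okafor+Beaumont, Block 6→Greco, Block 7→Reyes.
Loads: Okafor 2, Greco 2, Reyes 2, Beaumont 2, Larsen 1 — all ≤ 2.

2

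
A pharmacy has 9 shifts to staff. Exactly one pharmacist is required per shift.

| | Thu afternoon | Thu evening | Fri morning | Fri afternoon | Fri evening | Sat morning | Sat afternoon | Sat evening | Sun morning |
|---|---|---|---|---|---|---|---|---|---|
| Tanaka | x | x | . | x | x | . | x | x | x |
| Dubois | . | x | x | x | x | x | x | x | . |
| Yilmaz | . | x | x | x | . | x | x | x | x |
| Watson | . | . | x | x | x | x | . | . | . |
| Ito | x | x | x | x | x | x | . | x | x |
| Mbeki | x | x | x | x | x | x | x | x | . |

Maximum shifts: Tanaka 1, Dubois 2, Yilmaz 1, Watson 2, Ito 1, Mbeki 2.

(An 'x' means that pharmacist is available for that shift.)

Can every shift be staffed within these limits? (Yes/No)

Yes

One valid schedule: Thu afternoon→Tanaka, Thu evening→Dubois, Fri morning→Watson, Fri afternoon→Mbeki, Fri evening→Watson, Sat morning→Ito, Sat afternoon→Dubois, Sat evening→Mbeki, Sun morning→Yilmaz.
Loads: Tanaka 1/1, Dubois 2/2, Yilmaz 1/1, Watson 2/2, Ito 1/1, Mbeki 2/2 — all within limits.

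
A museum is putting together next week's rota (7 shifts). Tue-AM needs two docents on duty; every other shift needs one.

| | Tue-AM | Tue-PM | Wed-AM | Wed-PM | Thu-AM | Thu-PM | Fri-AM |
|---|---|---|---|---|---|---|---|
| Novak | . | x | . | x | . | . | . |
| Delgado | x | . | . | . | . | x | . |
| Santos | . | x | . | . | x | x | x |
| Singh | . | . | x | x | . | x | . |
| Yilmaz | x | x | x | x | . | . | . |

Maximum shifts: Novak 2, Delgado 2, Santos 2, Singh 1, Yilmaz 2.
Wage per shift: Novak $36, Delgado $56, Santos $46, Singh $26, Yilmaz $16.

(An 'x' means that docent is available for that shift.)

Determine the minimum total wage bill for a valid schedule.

$278

Tue-AM can only be covered by Delgado and Yilmaz, so that assignment is forced.
Thu-AM can only be covered by Santos, so that assignment is forced.
Fri-AM can only be covered by Santos, so that assignment is forced.
Picking the cheapest available docent for each shift independently would cost $238, but that ignores the shift limits.
An optimal schedule: Tue-AM→Yilmaz+Delgado, Tue-PM→Novak, Wed-AM→Yilmaz, Wed-PM→Novak, Thu-AM→Santos, Thu-PM→Singh, Fri-AM→Santos.
Total: 16 + 56 + 36 + 16 + 36 + 46 + 26 + 46 = $278.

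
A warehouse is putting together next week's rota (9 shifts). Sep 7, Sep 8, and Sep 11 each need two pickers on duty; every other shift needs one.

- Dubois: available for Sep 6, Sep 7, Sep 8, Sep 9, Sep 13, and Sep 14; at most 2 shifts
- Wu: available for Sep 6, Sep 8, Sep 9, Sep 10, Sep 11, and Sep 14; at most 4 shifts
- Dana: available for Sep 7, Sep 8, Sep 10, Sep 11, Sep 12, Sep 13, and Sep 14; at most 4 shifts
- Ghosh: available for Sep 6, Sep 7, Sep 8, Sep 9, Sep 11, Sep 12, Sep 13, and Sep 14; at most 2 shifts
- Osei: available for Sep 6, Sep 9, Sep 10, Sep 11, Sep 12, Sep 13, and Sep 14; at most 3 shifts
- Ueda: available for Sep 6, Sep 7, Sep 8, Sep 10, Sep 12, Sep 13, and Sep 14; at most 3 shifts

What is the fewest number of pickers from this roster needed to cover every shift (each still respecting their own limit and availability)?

4

12 slots to fill and no one can take more than 4, so at least ⌈12/4⌉ = 3 pickers are needed.
Any 3 pickers together have capacity at most 4+4+3 = 11 < 12 slots, so 3 can never suffice.
Dubois, Wu, Dana, and Ghosh alone can cover everything: Sep 6→Dubois, Sep 7→Dubois+Dana, Sep 8→Wu+Ghosh, Sep 9→Wu, Sep 10→Wu, Sep 11→Wu+Dana, Sep 12→Dana, Sep 13→Dana, Sep 14→Ghosh.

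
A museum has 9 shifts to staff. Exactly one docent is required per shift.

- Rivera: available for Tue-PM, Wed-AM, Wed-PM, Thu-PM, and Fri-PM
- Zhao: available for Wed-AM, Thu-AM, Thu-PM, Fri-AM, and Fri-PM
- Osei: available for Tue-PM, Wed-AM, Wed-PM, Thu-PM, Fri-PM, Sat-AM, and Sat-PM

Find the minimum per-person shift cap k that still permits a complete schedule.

With 3 docents and 9 worker-slots to fill, someone must work at least ⌈9/3⌉ = 3 shifts, so k ≥ 3.
k = 3 works: Tue-PM→Rivera, Wed-AM→Rivera, Wed-PM→Rivera, Thu-AM→Zhao, Thu-PM→Zhao, Fri-AM→Zhao, Fri-PM→Osei, Sat-AM→Osei, Sat-PM→Osei.
Loads: Rivera 3, Zhao 3, Osei 3 — all ≤ 3.

3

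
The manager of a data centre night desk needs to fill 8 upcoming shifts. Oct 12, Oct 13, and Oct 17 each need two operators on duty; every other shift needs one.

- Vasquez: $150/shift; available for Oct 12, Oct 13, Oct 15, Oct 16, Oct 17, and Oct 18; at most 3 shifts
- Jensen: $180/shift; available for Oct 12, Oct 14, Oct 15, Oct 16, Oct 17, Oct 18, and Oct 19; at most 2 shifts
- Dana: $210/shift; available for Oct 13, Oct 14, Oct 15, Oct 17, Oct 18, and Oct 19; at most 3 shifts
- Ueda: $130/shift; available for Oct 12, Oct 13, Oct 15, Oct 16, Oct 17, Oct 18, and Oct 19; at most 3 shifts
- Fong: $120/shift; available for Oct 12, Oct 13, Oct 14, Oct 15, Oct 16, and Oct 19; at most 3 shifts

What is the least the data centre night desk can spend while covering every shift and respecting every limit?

Picking the cheapest available operator for each shift independently would cost $1390, but that ignores the shift limits.
An optimal schedule: Oct 12→Vasquez+Jensen, Oct 13→Ueda+Vasquez, Oct 14→Fong, Oct 15→Ueda, Oct 16→Fong, Oct 17→Vasquez+Jensen, Oct 18→Ueda, Oct 19→Fong.
Total: 150 + 180 + 130 + 150 + 120 + 130 + 120 + 150 + 180 + 130 + 120 = $1560.

$1560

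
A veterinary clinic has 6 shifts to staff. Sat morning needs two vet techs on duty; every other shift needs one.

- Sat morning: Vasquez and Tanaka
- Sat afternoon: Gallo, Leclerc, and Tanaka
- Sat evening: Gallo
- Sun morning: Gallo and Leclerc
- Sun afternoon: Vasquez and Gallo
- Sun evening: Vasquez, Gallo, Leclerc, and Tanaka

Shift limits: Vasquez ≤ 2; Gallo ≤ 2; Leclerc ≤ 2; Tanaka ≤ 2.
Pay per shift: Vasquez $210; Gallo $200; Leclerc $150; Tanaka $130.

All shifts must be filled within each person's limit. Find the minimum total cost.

Sat morning can only be covered by Vasquez and Tanaka, so that assignment is forced.
Sat evening can only be covered by Gallo, so that assignment is forced.
Picking the cheapest available vet tech for each shift independently would cost $1150, but that ignores the shift limits.
An optimal schedule: Sat morning→Tanaka+Vasquez, Sat afternoon→Tanaka, Sat evening→Gallo, Sun morning→Leclerc, Sun afternoon→Gallo, Sun evening→Leclerc.
Total: 130 + 210 + 130 + 200 + 150 + 200 + 150 = $1170.

$1170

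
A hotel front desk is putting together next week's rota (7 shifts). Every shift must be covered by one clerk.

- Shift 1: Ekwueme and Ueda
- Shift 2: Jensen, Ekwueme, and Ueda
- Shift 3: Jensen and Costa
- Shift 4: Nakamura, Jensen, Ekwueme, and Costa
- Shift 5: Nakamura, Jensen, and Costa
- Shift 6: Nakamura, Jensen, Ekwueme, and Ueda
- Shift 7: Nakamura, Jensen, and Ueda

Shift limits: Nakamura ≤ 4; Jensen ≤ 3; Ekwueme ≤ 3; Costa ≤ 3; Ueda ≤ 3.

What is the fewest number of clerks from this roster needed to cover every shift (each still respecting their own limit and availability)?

3

7 slots to fill and no one can take more than 4, so at least ⌈7/4⌉ = 2 clerks are needed.
No set of 2 clerks can cover every shift (each such set leaves at least one shift with no one available or exceeds a cap).
Nakamura, Jensen, and Ekwueme alone can cover everything: Shift 1→Ekwueme, Shift 2→Jensen, Shift 3→Jensen, Shift 4→Nakamura, Shift 5→Nakamura, Shift 6→Nakamura, Shift 7→Nakamura.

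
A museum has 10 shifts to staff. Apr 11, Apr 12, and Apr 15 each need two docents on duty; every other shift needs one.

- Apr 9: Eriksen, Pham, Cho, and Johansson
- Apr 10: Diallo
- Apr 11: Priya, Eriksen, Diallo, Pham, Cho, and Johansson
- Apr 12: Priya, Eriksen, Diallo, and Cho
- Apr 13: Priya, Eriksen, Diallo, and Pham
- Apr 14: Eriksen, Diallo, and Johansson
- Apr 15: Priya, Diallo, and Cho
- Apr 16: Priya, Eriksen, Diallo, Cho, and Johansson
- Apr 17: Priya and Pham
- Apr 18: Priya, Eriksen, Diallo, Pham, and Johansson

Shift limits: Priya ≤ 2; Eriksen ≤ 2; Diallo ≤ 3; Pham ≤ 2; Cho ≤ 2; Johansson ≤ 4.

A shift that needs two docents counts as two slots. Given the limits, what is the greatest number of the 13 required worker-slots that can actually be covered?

13

Total capacity across all docents is 2+2+3+2+2+4 = 15, and 13 slots are needed, so at most 13 can be filled.
An assignment achieving 13: Apr 9→Eriksen, Apr 10→Diallo, Apr 11→Pham+Johansson, Apr 12→Diallo+Cho, Apr 13→Pham, Apr 14→Eriksen, Apr 15→Priya+Diallo, Apr 16→Cho, Apr 17→Priya, Apr 18→Johansson.
Loads: Priya 2/2, Eriksen 2/2, Diallo 3/3, Pham 2/2, Cho 2/2, Johansson 2/4.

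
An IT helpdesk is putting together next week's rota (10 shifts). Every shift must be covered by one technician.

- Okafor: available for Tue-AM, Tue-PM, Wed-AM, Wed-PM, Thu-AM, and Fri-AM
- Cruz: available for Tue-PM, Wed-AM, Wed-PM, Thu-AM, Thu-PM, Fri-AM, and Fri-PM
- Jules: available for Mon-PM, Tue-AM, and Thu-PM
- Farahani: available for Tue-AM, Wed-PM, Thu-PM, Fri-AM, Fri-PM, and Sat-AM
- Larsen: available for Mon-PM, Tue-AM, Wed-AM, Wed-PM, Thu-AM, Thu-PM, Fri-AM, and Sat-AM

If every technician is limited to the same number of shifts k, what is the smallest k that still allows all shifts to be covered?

2

With 5 technicians and 10 worker-slots to fill, someone must work at least ⌈10/5⌉ = 2 shifts, so k ≥ 2.
k = 2 works: Mon-PM→Jules, Tue-AM→Jules, Tue-PM→Okafor, Wed-AM→Okafor, Wed-PM→Farahani, Thu-AM→Cruz, Thu-PM→Larsen, Fri-AM→Larsen, Fri-PM→Cruz, Sat-AM→Farahani.
Loads: Okafor 2, Cruz 2, Jules 2, Farahani 2, Larsen 2 — all ≤ 2.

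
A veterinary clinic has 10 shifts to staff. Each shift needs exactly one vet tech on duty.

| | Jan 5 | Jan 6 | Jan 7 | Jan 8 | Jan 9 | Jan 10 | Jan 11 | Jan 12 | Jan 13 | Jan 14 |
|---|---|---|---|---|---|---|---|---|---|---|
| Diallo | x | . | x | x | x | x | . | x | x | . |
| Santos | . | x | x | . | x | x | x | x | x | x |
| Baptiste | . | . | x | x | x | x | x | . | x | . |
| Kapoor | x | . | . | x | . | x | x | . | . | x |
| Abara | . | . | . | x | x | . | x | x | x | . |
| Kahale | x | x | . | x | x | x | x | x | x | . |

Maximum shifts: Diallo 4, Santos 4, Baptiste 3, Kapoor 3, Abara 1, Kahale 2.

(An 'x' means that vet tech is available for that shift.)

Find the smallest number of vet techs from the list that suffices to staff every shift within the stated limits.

3

10 slots to fill and no one can take more than 4, so at least ⌈10/4⌉ = 3 vet techs are needed.
Diallo, Santos, and Baptiste alone can cover everything: Jan 5→Diallo, Jan 6→Santos, Jan 7→Diallo, Jan 8→Diallo, Jan 9→Santos, Jan 10→Baptiste, Jan 11→Santos, Jan 12→Diallo, Jan 13→Baptiste, Jan 14→Santos.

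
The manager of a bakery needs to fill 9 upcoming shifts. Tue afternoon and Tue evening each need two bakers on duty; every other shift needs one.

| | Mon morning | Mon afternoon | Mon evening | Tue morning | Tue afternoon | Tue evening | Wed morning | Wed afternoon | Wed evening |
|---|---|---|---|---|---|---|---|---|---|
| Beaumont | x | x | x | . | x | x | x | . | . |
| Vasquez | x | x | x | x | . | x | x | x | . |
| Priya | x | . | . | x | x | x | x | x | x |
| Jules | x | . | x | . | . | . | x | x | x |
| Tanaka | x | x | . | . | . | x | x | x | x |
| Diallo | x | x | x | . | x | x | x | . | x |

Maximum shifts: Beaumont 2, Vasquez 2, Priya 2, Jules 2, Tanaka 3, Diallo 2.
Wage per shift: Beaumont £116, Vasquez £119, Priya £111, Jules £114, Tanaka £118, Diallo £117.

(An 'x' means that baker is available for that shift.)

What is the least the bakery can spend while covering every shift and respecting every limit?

£1270

Picking the cheapest available baker for each shift independently would cost £1239, but that ignores the shift limits.
An optimal schedule: Mon morning→Tanaka, Mon afternoon→Beaumont, Mon evening→Jules, Tue morning→Priya, Tue afternoon→Priya+Beaumont, Tue evening→Diallo+Tanaka, Wed morning→Tanaka, Wed afternoon→Jules, Wed evening→Diallo.
Total: 118 + 116 + 114 + 111 + 111 + 116 + 117 + 118 + 118 + 114 + 117 = £1270.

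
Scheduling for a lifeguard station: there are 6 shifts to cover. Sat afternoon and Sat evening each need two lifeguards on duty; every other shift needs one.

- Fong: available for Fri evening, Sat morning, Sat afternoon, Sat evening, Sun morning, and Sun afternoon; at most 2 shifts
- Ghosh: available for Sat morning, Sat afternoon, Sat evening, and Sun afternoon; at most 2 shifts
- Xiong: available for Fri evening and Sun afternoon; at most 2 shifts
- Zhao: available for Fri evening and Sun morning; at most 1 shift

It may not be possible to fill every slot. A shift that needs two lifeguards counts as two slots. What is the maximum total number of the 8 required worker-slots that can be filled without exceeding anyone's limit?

Total capacity across all lifeguards is 2+2+2+1 = 7, and 8 slots are needed, so at most 7 can be filled.
An assignment achieving 7: Fri evening→Xiong, Sat morning→Fong, Sat afternoon→Fong+Ghosh, Sat evening→Ghosh, Sun morning→Zhao, Sun afternoon→Xiong.
Loads: Fong 2/2, Ghosh 2/2, Xiong 2/2, Zhao 1/1.

7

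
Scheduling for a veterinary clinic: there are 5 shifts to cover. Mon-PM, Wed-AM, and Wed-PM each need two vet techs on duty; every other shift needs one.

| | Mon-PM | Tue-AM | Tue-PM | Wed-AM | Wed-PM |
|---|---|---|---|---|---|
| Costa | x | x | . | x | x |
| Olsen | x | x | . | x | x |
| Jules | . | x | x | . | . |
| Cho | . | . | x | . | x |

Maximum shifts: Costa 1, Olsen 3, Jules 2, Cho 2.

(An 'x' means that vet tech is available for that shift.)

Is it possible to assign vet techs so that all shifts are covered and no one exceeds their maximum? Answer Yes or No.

No

Total capacity is 8 and 8 slots are needed, so capacity alone doesn't rule it out.
Shifts {Mon-PM, Wed-AM} need 4 worker-slots in total, but the vet techs available for any of those shifts (Costa and Olsen) can supply at most 3 among them. So no valid schedule exists.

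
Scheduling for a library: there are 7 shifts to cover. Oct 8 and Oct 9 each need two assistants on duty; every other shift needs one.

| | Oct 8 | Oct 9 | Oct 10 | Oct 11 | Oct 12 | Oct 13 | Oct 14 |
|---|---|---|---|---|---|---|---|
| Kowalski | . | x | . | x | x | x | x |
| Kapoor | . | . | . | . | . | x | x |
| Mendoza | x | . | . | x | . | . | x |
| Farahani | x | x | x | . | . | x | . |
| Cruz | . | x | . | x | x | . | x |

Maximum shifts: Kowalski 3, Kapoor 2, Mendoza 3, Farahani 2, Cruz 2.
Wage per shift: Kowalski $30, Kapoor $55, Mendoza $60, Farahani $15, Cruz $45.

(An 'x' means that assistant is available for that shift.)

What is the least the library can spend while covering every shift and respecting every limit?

$325

Oct 8 can only be covered by Mendoza and Farahani, so that assignment is forced.
Oct 10 can only be covered by Farahani, so that assignment is forced.
Picking the cheapest available assistant for each shift independently would cost $240, but that ignores the shift limits.
An optimal schedule: Oct 8→Farahani+Mendoza, Oct 9→Kowalski+Cruz, Oct 10→Farahani, Oct 11→Kowalski, Oct 12→Kowalski, Oct 13→Kapoor, Oct 14→Cruz.
Total: 15 + 60 + 30 + 45 + 15 + 30 + 30 + 55 + 45 = $325.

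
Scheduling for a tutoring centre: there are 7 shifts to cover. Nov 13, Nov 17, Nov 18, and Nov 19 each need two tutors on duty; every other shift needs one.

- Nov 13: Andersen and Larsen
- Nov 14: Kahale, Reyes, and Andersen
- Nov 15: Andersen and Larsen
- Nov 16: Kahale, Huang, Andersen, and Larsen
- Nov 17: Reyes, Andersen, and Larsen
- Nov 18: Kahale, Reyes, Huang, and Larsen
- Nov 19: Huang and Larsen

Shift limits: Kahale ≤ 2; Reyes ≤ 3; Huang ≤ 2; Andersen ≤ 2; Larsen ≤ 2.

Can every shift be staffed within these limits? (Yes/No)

No

Total capacity is 11 and 11 slots are needed, so capacity alone doesn't rule it out.
Shifts {Nov 13, Nov 15, Nov 17, Nov 19} need 7 worker-slots in total, but the tutors available for any of those shifts (Reyes, Huang, Andersen, and Larsen) can supply at most 6 among them. So no valid schedule exists.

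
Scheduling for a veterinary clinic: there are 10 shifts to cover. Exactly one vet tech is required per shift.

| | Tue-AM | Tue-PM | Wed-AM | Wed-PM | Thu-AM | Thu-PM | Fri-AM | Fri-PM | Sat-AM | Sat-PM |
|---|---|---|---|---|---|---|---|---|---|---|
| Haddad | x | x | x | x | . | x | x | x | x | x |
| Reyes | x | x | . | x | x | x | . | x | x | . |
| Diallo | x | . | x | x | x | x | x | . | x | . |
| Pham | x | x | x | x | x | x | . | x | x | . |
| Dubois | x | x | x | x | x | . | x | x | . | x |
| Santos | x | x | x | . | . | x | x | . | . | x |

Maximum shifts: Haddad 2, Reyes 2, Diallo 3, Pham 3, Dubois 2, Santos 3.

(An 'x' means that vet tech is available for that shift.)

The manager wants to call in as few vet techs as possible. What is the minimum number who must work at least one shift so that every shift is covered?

10 slots to fill and no one can take more than 3, so at least ⌈10/3⌉ = 4 vet techs are needed.
Haddad, Reyes, Diallo, and Pham alone can cover everything: Tue-AM→Diallo, Tue-PM→Reyes, Wed-AM→Diallo, Wed-PM→Diallo, Thu-AM→Reyes, Thu-PM→Pham, Fri-AM→Haddad, Fri-PM→Pham, Sat-AM→Pham, Sat-PM→Haddad.

4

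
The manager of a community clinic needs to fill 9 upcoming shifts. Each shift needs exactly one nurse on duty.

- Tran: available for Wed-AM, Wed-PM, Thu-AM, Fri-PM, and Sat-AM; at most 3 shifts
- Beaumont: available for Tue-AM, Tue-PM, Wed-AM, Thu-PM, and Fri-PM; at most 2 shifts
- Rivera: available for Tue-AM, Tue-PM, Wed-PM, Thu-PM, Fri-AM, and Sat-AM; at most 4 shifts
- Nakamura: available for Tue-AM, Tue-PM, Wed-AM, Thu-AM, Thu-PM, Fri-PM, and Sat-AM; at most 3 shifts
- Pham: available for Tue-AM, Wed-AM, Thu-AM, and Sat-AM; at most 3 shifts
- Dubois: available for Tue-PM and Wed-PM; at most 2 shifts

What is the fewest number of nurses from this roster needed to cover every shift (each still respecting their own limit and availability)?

9 slots to fill and no one can take more than 4, so at least ⌈9/4⌉ = 3 nurses are needed.
Tran, Beaumont, and Rivera alone can cover everything: Tue-AM→Beaumont, Tue-PM→Beaumont, Wed-AM→Tran, Wed-PM→Rivera, Thu-AM→Tran, Thu-PM→Rivera, Fri-AM→Rivera, Fri-PM→Tran, Sat-AM→Rivera.

3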